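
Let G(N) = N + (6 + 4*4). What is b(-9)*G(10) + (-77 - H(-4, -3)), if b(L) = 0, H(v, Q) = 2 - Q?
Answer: -82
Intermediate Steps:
G(N) = 22 + N (G(N) = N + (6 + 16) = N + 22 = 22 + N)
b(-9)*G(10) + (-77 - H(-4, -3)) = 0*(22 + 10) + (-77 - (2 - 1*(-3))) = 0*32 + (-77 - (2 + 3)) = 0 + (-77 - 1*5) = 0 + (-77 - 5) = 0 - 82 = -82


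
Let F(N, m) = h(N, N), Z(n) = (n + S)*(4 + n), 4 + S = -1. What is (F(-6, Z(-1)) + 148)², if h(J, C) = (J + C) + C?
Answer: 16900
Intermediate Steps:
S = -5 (S = -4 - 1 = -5)
h(J, C) = J + 2*C (h(J, C) = (C + J) + C = J + 2*C)
Z(n) = (-5 + n)*(4 + n) (Z(n) = (n - 5)*(4 + n) = (-5 + n)*(4 + n))
F(N, m) = 3*N (F(N, m) = N + 2*N = 3*N)
(F(-6, Z(-1)) + 148)² = (3*(-6) + 148)² = (-18 + 148)² = 130² = 16900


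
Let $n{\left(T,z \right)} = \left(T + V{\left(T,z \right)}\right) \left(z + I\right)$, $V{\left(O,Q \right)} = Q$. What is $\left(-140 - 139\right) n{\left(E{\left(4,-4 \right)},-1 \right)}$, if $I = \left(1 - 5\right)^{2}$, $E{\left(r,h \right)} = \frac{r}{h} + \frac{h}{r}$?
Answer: $12555$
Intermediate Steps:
$E{\left(r,h \right)} = \frac{h}{r} + \frac{r}{h}$
$I = 16$ ($I = \left(-4\right)^{2} = 16$)
$n{\left(T,z \right)} = \left(16 + z\right) \left(T + z\right)$ ($n{\left(T,z \right)} = \left(T + z\right) \left(z + 16\right) = \left(T + z\right) \left(16 + z\right) = \left(16 + z\right) \left(T + z\right)$)
$\left(-140 - 139\right) n{\left(E{\left(4,-4 \right)},-1 \right)} = \left(-140 - 139\right) \left(\left(-1\right)^{2} + 16 \left(- \frac{4}{4} + \frac{4}{-4}\right) + 16 \left(-1\right) + \left(- \frac{4}{4} + \frac{4}{-4}\right) \left(-1\right)\right) = - 279 \left(1 + 16 \left(\left(-4\right) \frac{1}{4} + 4 \left(- \frac{1}{4}\right)\right) - 16 + \left(\left(-4\right) \frac{1}{4} + 4 \left(- \frac{1}{4}\right)\right) \left(-1\right)\right) = - 279 \left(1 + 16 \left(-1 - 1\right) - 16 + \left(-1 - 1\right) \left(-1\right)\right) = - 279 \left(1 + 16 \left(-2\right) - 16 - -2\right) = - 279 \left(1 - 32 - 16 + 2\right) = \left(-279\right) \left(-45\right) = 12555$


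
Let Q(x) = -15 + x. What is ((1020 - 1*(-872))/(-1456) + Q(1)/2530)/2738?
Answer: -600893/1260739480 ≈ -0.00047662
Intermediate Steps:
((1020 - 1*(-872))/(-1456) + Q(1)/2530)/2738 = ((1020 - 1*(-872))/(-1456) + (-15 + 1)/2530)/2738 = ((1020 + 872)*(-1/1456) - 14*1/2530)*(1/2738) = (1892*(-1/1456) - 7/1265)*(1/2738) = (-473/364 - 7/1265)*(1/2738) = -600893/460460*1/2738 = -600893/1260739480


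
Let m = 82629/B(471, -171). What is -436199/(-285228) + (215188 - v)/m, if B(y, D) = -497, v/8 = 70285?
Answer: 5471024456027/2618678268 ≈ 2089.2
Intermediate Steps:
v = 562280 (v = 8*70285 = 562280)
m = -82629/497 (m = 82629/(-497) = 82629*(-1/497) = -82629/497 ≈ -166.26)
-436199/(-285228) + (215188 - v)/m = -436199/(-285228) + (215188 - 1*562280)/(-82629/497) = -436199*(-1/285228) + (215188 - 562280)*(-497/82629) = 436199/285228 - 347092*(-497/82629) = 436199/285228 + 172504724/82629 = 5471024456027/2618678268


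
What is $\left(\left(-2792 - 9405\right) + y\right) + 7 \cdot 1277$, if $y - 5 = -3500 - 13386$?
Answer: $-20139$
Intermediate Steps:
$y = -16881$ ($y = 5 - 16886 = -16881$)
$\left(\left(-2792 - 9405\right) + y\right) + 7 \cdot 1277 = \left(\left(-2792 - 9405\right) - 16881\right) + 7 \cdot 1277 = \left(\left(-2792 - 9405\right) - 16881\right) + 8939 = \left(-12197 - 16881\right) + 8939 = -29078 + 8939 = -20139$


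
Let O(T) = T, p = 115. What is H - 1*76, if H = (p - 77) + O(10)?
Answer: -28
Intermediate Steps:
H = 48 (H = (115 - 77) + 10 = 38 + 10 = 48)
H - 1*76 = 48 - 1*76 = 48 - 76 = -28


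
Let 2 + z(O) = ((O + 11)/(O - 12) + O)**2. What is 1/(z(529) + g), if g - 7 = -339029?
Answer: -267289/15523300847 ≈ -1.7219e-5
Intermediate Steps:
g = -339022 (g = 7 - 339029 = -339022)
z(O) = -2 + (O + (11 + O)/(-12 + O))**2 (z(O) = -2 + ((O + 11)/(O - 12) + O)**2 = -2 + ((11 + O)/(-12 + O) + O)**2 = -2 + (O + (11 + O)/(-12 + O))**2)
1/(z(529) + g) = 1/((-2 + (11 + 529**2 - 11*529)**2/(-12 + 529)**2) - 339022) = 1/((-2 + (11 + 279841 - 5819)**2/517**2) - 339022) = 1/((-2 + (1/267289)*274033**2) - 339022) = 1/((-2 + (1/267289)*75094085089) - 339022) = 1/((-2 + 75094085089/267289) - 339022) = 1/(75093550511/267289 - 339022) = 1/(-15523300847/267289) = -267289/15523300847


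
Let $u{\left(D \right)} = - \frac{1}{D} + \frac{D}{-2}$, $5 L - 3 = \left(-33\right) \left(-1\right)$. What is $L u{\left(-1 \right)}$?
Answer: $\frac{54}{5} \approx 10.8$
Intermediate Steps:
$L = \frac{36}{5}$ ($L = \frac{3}{5} + \frac{\left(-33\right) \left(-1\right)}{5} = \frac{3}{5} + \frac{1}{5} \cdot 33 = \frac{3}{5} + \frac{33}{5} = \frac{36}{5} \approx 7.2$)
$u{\left(D \right)} = - \frac{1}{D} - \frac{D}{2}$ ($u{\left(D \right)} = - \frac{1}{D} + D \left(- \frac{1}{2}\right) = - \frac{1}{D} - \frac{D}{2}$)
$L u{\left(-1 \right)} = \frac{36 \left(- \frac{1}{-1} - - \frac{1}{2}\right)}{5} = \frac{36 \left(\left(-1\right) \left(-1\right) + \frac{1}{2}\right)}{5} = \frac{36 \left(1 + \frac{1}{2}\right)}{5} = \frac{36}{5} \cdot \frac{3}{2} = \frac{54}{5}$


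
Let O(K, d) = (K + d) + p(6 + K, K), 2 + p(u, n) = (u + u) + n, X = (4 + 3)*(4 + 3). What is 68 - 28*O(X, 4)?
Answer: -5812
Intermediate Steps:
X = 49 (X = 7*7 = 49)
p(u, n) = -2 + n + 2*u (p(u, n) = -2 + ((u + u) + n) = -2 + (2*u + n) = -2 + (n + 2*u) = -2 + n + 2*u)
O(K, d) = 10 + d + 4*K (O(K, d) = (K + d) + (-2 + K + 2*(6 + K)) = (K + d) + (-2 + K + (12 + 2*K)) = (K + d) + (10 + 3*K) = 10 + d + 4*K)
68 - 28*O(X, 4) = 68 - 28*(10 + 4 + 4*49) = 68 - 28*(10 + 4 + 196) = 68 - 28*210 = 68 - 5880 = -5812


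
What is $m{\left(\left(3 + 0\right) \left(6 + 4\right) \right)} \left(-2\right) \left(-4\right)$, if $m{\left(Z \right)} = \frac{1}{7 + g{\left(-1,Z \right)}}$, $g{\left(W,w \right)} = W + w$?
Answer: $\frac{2}{9} \approx 0.22222$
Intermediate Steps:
$m{\left(Z \right)} = \frac{1}{6 + Z}$ ($m{\left(Z \right)} = \frac{1}{7 + \left(-1 + Z\right)} = \frac{1}{6 + Z}$)
$m{\left(\left(3 + 0\right) \left(6 + 4\right) \right)} \left(-2\right) \left(-4\right) = \frac{1}{6 + \left(3 + 0\right) \left(6 + 4\right)} \left(-2\right) \left(-4\right) = \frac{1}{6 + 3 \cdot 10} \left(-2\right) \left(-4\right) = \frac{1}{6 + 30} \left(-2\right) \left(-4\right) = \frac{1}{36} \left(-2\right) \left(-4\right) = \left(- \frac{1}{18}\right) \left(-4\right) = \frac{2}{9}$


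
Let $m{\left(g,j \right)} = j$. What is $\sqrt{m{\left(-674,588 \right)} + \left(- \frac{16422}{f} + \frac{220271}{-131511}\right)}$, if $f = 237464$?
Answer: $\frac{\sqrt{35734439685146161424979}}{7807282026} \approx 24.213$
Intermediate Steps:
$\sqrt{m{\left(-674,588 \right)} + \left(- \frac{16422}{f} + \frac{220271}{-131511}\right)} = \sqrt{588 + \left(- \frac{16422}{237464} + \frac{220271}{-131511}\right)} = \sqrt{588 + \left(\left(-16422\right) \frac{1}{237464} + 220271 \left(- \frac{1}{131511}\right)\right)} = \sqrt{588 - \frac{27233053193}{15614564052}} = \sqrt{\frac{9154130609383}{15614564052}} = \frac{\sqrt{35734439685146161424979}}{7807282026}$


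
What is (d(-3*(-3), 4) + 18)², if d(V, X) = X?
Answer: 484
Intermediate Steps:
(d(-3*(-3), 4) + 18)² = (4 + 18)² = 22² = 484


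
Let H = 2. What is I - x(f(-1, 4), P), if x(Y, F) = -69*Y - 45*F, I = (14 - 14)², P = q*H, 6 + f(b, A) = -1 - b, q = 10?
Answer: 486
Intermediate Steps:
f(b, A) = -7 - b (f(b, A) = -6 + (-1 - b) = -7 - b)
P = 20 (P = 10*2 = 20)
I = 0 (I = 0² = 0)
I - x(f(-1, 4), P) = 0 - (-69*(-7 - 1*(-1)) - 45*20) = 0 - (-69*(-7 + 1) - 900) = 0 - (-69*(-6) - 900) = 0 - (414 - 900) = 0 - 1*(-486) = 0 + 486 = 486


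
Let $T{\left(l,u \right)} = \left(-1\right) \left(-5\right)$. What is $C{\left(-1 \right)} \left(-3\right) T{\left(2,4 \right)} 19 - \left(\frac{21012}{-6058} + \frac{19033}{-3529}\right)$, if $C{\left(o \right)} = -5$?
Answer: $\frac{15327037556}{10689341} \approx 1433.9$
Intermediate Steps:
$T{\left(l,u \right)} = 5$
$C{\left(-1 \right)} \left(-3\right) T{\left(2,4 \right)} 19 - \left(\frac{21012}{-6058} + \frac{19033}{-3529}\right) = \left(-5\right) \left(-3\right) 5 \cdot 19 - \left(\frac{21012}{-6058} + \frac{19033}{-3529}\right) = 15 \cdot 5 \cdot 19 - \left(21012 \left(- \frac{1}{6058}\right) + 19033 \left(- \frac{1}{3529}\right)\right) = 75 \cdot 19 - \left(- \frac{10506}{3029} - \frac{19033}{3529}\right) = 1425 - - \frac{94726631}{10689341} = 1425 + \frac{94726631}{10689341} = \frac{15327037556}{10689341}$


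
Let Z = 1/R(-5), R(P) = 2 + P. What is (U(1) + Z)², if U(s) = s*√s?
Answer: 4/9 ≈ 0.44444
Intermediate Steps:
U(s) = s^(3/2)
Z = -⅓ (Z = 1/(2 - 5) = 1/(-3) = -⅓ ≈ -0.33333)
(U(1) + Z)² = (1^(3/2) - ⅓)² = (1 - ⅓)² = (⅔)² = 4/9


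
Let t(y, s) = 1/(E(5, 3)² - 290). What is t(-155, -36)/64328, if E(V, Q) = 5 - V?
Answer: -1/18655120 ≈ -5.3605e-8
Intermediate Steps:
t(y, s) = -1/290 (t(y, s) = 1/((5 - 1*5)² - 290) = 1/((5 - 5)² - 290) = 1/(0² - 290) = 1/(0 - 290) = 1/(-290) = -1/290)
t(-155, -36)/64328 = -1/290/64328 = -1/290*1/64328 = -1/18655120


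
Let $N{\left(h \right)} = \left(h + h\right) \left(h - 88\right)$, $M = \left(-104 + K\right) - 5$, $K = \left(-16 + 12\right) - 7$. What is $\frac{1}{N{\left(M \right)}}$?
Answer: $\frac{1}{49920} \approx 2.0032 \cdot 10^{-5}$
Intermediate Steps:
$K = -11$ ($K = -4 - 7 = -11$)
$M = -120$ ($M = \left(-104 - 11\right) - 5 = -115 - 5 = -120$)
$N{\left(h \right)} = 2 h \left(-88 + h\right)$
$\frac{1}{N{\left(M \right)}} = \frac{1}{2 \left(-120\right) \left(-88 - 120\right)} = \frac{1}{2 \left(-120\right) \left(-208\right)} = \frac{1}{49920}$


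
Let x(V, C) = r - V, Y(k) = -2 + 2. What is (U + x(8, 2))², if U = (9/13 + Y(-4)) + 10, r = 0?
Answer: 1225/169 ≈ 7.2485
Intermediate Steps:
Y(k) = 0
U = 139/13 (U = (9/13 + 0) + 10 = 9/13 + 10 = 139/13 ≈ 10.692)
x(V, C) = -V (x(V, C) = 0 - V = -V)
(U + x(8, 2))² = (139/13 - 1*8)² = (139/13 - 8)² = (35/13)² = 1225/169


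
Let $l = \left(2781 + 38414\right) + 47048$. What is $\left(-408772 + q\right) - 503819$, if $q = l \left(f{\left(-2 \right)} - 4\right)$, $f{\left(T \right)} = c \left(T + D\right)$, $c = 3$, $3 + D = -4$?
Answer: $-3648124$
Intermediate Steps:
$D = -7$ ($D = -3 - 4 = -7$)
$f{\left(T \right)} = -21 + 3 T$ ($f{\left(T \right)} = 3 \left(T - 7\right) = 3 \left(-7 + T\right) = -21 + 3 T$)
$l = 88243$ ($l = 41195 + 47048 = 88243$)
$q = -2735533$ ($q = 88243 \left(\left(-21 + 3 \left(-2\right)\right) - 4\right) = 88243 \left(\left(-21 - 6\right) - 4\right) = 88243 \left(-27 - 4\right) = 88243 \left(-31\right) = -2735533$)
$\left(-408772 + q\right) - 503819 = \left(-408772 - 2735533\right) - 503819 = -3144305 - 503819 = -3648124$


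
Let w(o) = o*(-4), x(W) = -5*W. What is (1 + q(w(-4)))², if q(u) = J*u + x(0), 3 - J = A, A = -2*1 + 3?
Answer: 1089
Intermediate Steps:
w(o) = -4*o
A = 1 (A = -2 + 3 = 1)
J = 2 (J = 3 - 1*1 = 3 - 1 = 2)
q(u) = 2*u (q(u) = 2*u - 5*0 = 2*u + 0 = 2*u)
(1 + q(w(-4)))² = (1 + 2*(-4*(-4)))² = (1 + 2*16)² = (1 + 32)² = 33² = 1089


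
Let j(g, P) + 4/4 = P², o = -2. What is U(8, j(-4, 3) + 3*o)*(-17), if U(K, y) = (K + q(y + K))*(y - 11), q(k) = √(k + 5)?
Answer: 1224 + 153*√15 ≈ 1816.6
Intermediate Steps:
q(k) = √(5 + k)
j(g, P) = -1 + P²
U(K, y) = (-11 + y)*(K + √(5 + K + y)) (U(K, y) = (K + √(5 + (y + K)))*(y - 11) = (K + √(5 + (K + y)))*(-11 + y) = (K + √(5 + K + y))*(-11 + y) = (-11 + y)*(K + √(5 + K + y)))
U(8, j(-4, 3) + 3*o)*(-17) = (-11*8 - 11*√(5 + 8 + ((-1 + 3²) + 3*(-2))) + 8*((-1 + 3²) + 3*(-2)) + ((-1 + 3²) + 3*(-2))*√(5 + 8 + ((-1 + 3²) + 3*(-2))))*(-17) = (-88 - 11*√(5 + 8 + ((-1 + 9) - 6)) + 8*((-1 + 9) - 6) + ((-1 + 9) - 6)*√(5 + 8 + ((-1 + 9) - 6)))*(-17) = (-88 - 11*√(5 + 8 + (8 - 6)) + 8*(8 - 6) + (8 - 6)*√(5 + 8 + (8 - 6)))*(-17) = (-88 - 11*√(5 + 8 + 2) + 8*2 + 2*√(5 + 8 + 2))*(-17) = (-88 - 11*√15 + 16 + 2*√15)*(-17) = (-72 - 9*√15)*(-17) = 1224 + 153*√15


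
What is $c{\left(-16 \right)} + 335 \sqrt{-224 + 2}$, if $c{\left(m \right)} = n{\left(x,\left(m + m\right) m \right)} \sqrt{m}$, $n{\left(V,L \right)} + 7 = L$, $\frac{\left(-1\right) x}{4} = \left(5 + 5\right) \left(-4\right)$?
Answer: $i \left(2020 + 335 \sqrt{222}\right) \approx 7011.4 i$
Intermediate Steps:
$x = 160$ ($x = - 4 \left(5 + 5\right) \left(-4\right) = - 4 \cdot 10 \left(-4\right) = \left(-4\right) \left(-40\right) = 160$)
$n{\left(V,L \right)} = -7 + L$
$c{\left(m \right)} = \sqrt{m} \left(-7 + 2 m^{2}\right)$ ($c{\left(m \right)} = \left(-7 + \left(m + m\right) m\right) \sqrt{m} = \left(-7 + 2 m m\right) \sqrt{m} = \left(-7 + 2 m^{2}\right) \sqrt{m} = \sqrt{m} \left(-7 + 2 m^{2}\right)$)
$c{\left(-16 \right)} + 335 \sqrt{-224 + 2} = \sqrt{-16} \left(-7 + 2 \left(-16\right)^{2}\right) + 335 \sqrt{-224 + 2} = 4 i \left(-7 + 2 \cdot 256\right) + 335 \sqrt{-222} = 4 i \left(-7 + 512\right) + 335 i \sqrt{222} = 4 i 505 + 335 i \sqrt{222} = 2020 i + 335 i \sqrt{222}$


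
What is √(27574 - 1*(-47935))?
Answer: 7*√1541 ≈ 274.79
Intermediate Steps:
√(27574 - 1*(-47935)) = √(27574 + 47935) = √75509 = 7*√1541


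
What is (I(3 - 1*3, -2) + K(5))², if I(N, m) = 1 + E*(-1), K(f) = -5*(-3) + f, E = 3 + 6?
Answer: 144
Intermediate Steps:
E = 9
K(f) = 15 + f
I(N, m) = -8 (I(N, m) = 1 + 9*(-1) = 1 - 9 = -8)
(I(3 - 1*3, -2) + K(5))² = (-8 + (15 + 5))² = (-8 + 20)² = 12² = 144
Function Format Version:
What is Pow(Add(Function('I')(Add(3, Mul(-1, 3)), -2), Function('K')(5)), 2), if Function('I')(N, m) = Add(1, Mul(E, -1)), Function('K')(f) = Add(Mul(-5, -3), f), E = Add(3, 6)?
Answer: 144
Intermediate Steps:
E = 9
Function('K')(f) = Add(15, f)
Function('I')(N, m) = -8 (Function('I')(N, m) = Add(1, Mul(9, -1)) = Add(1, -9) = -8)
Pow(Add(Function('I')(Add(3, Mul(-1, 3)), -2), Function('K')(5)), 2) = Pow(Add(-8, Add(15, 5)), 2) = Pow(Add(-8, 20), 2) = Pow(12, 2) = 144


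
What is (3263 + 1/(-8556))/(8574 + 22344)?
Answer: 27918227/264534408 ≈ 0.10554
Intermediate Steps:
(3263 + 1/(-8556))/(8574 + 22344) = (3263 - 1/8556)/30918 = (27918227/8556)*(1/30918) = 27918227/264534408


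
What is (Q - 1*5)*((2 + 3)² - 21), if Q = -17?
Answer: -88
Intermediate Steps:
(Q - 1*5)*((2 + 3)² - 21) = (-17 - 1*5)*((2 + 3)² - 21) = (-17 - 5)*(5² - 21) = -22*(25 - 21) = -22*4 = -88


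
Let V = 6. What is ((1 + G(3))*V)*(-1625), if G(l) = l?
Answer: -39000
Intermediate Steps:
((1 + G(3))*V)*(-1625) = ((1 + 3)*6)*(-1625) = (4*6)*(-1625) = 24*(-1625) = -39000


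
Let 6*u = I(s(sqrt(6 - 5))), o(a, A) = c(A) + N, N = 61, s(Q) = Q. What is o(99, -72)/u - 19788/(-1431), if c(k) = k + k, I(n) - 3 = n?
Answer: -105581/954 ≈ -110.67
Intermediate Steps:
I(n) = 3 + n
c(k) = 2*k
o(a, A) = 61 + 2*A (o(a, A) = 2*A + 61 = 61 + 2*A)
u = 2/3 (u = (3 + sqrt(6 - 5))/6 = (3 + sqrt(1))/6 = (3 + 1)/6 = (1/6)*4 = 2/3 ≈ 0.66667)
o(99, -72)/u - 19788/(-1431) = (61 + 2*(-72))/(2/3) - 19788/(-1431) = (61 - 144)*(3/2) - 19788*(-1/1431) = -83*3/2 + 6596/477 = -249/2 + 6596/477 = -105581/954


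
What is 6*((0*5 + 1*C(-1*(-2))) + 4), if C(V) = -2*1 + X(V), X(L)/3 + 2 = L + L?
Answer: 48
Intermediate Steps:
X(L) = -6 + 6*L (X(L) = -6 + 3*(L + L) = -6 + 3*(2*L) = -6 + 6*L)
C(V) = -8 + 6*V (C(V) = -2*1 + (-6 + 6*V) = -2 + (-6 + 6*V) = -8 + 6*V)
6*((0*5 + 1*C(-1*(-2))) + 4) = 6*((0*5 + 1*(-8 + 6*(-1*(-2)))) + 4) = 6*((0 + 1*(-8 + 6*2)) + 4) = 6*((0 + 1*(-8 + 12)) + 4) = 6*((0 + 1*4) + 4) = 6*((0 + 4) + 4) = 6*(4 + 4) = 6*8 = 48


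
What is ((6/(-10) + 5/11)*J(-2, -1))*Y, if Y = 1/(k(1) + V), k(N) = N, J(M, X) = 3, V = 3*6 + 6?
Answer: -24/1375 ≈ -0.017455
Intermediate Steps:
V = 24 (V = 18 + 6 = 24)
Y = 1/25 (Y = 1/(1 + 24) = 1/25 ≈ 0.040000)
((6/(-10) + 5/11)*J(-2, -1))*Y = ((6/(-10) + 5/11)*3)*(1/25) = ((6*(-1/10) + 5*(1/11))*3)*(1/25) = ((-3/5 + 5/11)*3)*(1/25) = -8/55*3*(1/25) = -24/55*1/25 = -24/1375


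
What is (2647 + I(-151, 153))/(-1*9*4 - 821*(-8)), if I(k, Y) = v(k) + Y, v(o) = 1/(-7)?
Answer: 19599/45724 ≈ 0.42864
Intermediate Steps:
v(o) = -1/7
I(k, Y) = -1/7 + Y
(2647 + I(-151, 153))/(-1*9*4 - 821*(-8)) = (2647 + (-1/7 + 153))/(-1*9*4 - 821*(-8)) = (2647 + 1070/7)/(-9*4 + 6568) = 19599/(7*(-36 + 6568)) = (19599/7)/6532 = (19599/7)*(1/6532) = 19599/45724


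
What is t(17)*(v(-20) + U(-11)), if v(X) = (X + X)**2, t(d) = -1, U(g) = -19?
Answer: -1581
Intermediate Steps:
v(X) = 4*X**2 (v(X) = (2*X)**2 = 4*X**2)
t(17)*(v(-20) + U(-11)) = -(4*(-20)**2 - 19) = -(4*400 - 19) = -(1600 - 19) = -1*1581 = -1581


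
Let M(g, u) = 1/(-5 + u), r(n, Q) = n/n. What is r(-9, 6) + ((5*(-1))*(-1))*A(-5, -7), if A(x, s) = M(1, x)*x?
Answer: 7/2 ≈ 3.5000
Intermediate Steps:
r(n, Q) = 1
A(x, s) = x/(-5 + x)
r(-9, 6) + ((5*(-1))*(-1))*A(-5, -7) = 1 + ((5*(-1))*(-1))*(-5/(-5 - 5)) = 1 + (-5*(-1))*(-5/(-10)) = 1 + 5*(-5*(-⅒)) = 1 + 5*(½) = 1 + 5/2 = 7/2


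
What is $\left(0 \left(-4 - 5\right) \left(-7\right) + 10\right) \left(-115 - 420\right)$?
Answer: $-5350$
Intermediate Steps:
$\left(0 \left(-4 - 5\right) \left(-7\right) + 10\right) \left(-115 - 420\right) = \left(0 \left(-4 - 5\right) \left(-7\right) + 10\right) \left(-535\right) = \left(0 \left(-9\right) \left(-7\right) + 10\right) \left(-535\right) = \left(0 \left(-7\right) + 10\right) \left(-535\right) = \left(0 + 10\right) \left(-535\right) = 10 \left(-535\right) = -5350$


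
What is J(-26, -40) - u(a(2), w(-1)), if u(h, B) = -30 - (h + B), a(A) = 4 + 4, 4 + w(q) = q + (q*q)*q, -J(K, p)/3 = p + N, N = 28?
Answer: 68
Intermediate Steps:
J(K, p) = -84 - 3*p (J(K, p) = -3*(p + 28) = -3*(28 + p) = -84 - 3*p)
w(q) = -4 + q + q**3 (w(q) = -4 + (q + (q*q)*q) = -4 + (q + q**2*q) = -4 + (q + q**3) = -4 + q + q**3)
a(A) = 8
u(h, B) = -30 - B - h (u(h, B) = -30 - (B + h) = -30 + (-B - h) = -30 - B - h)
J(-26, -40) - u(a(2), w(-1)) = (-84 - 3*(-40)) - (-30 - (-4 - 1 + (-1)**3) - 1*8) = (-84 + 120) - (-30 - (-4 - 1 - 1) - 8) = 36 - (-30 - 1*(-6) - 8) = 36 - (-30 + 6 - 8) = 36 - 1*(-32) = 36 + 32 = 68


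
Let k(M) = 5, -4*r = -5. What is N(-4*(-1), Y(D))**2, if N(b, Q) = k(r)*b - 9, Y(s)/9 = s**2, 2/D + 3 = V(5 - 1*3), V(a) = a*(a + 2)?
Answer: 121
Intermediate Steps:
r = 5/4 (r = -1/4*(-5) = 5/4 ≈ 1.2500)
V(a) = a*(2 + a)
D = 2/5 (D = 2/(-3 + (5 - 1*3)*(2 + (5 - 1*3))) = 2/(-3 + (5 - 3)*(2 + (5 - 3))) = 2/(-3 + 2*(2 + 2)) = 2/(-3 + 2*4) = 2/(-3 + 8) = 2/5 ≈ 0.40000)
Y(s) = 9*s**2
N(b, Q) = -9 + 5*b (N(b, Q) = 5*b - 9 = -9 + 5*b)
N(-4*(-1), Y(D))**2 = (-9 + 5*(-4*(-1)))**2 = (-9 + 5*4)**2 = (-9 + 20)**2 = 11**2 = 121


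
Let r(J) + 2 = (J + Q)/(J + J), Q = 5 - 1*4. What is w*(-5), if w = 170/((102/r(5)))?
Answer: 35/3 ≈ 11.667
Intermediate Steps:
Q = 1 (Q = 5 - 4 = 1)
r(J) = -2 + (1 + J)/(2*J) (r(J) = -2 + (J + 1)/(J + J) = -2 + (1 + J)/((2*J)) = -2 + (1 + J)*(1/(2*J)) = -2 + (1 + J)/(2*J))
w = -7/3 (w = 170/((102/(((1/2)*(1 - 3*5)/5)))) = 170/((102/(((1/2)*(1/5)*(1 - 15))))) = 170/((102/(((1/2)*(1/5)*(-14))))) = 170/((102/(-7/5))) = 170/((102*(-5/7))) = 170/(-510/7) = 170*(-7/510) = -7/3 ≈ -2.3333)
w*(-5) = -7/3*(-5) = 35/3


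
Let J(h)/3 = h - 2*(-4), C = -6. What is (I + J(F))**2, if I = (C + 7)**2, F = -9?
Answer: 4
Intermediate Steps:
I = 1 (I = (-6 + 7)**2 = 1**2 = 1)
J(h) = 24 + 3*h (J(h) = 3*(h - 2*(-4)) = 3*(h + 8) = 3*(8 + h) = 24 + 3*h)
(I + J(F))**2 = (1 + (24 + 3*(-9)))**2 = (1 + (24 - 27))**2 = (1 - 3)**2 = (-2)**2 = 4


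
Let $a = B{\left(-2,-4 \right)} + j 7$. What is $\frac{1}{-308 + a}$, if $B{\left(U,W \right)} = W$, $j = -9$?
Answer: $- \frac{1}{375} \approx -0.0026667$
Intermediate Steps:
$a = -67$ ($a = -4 - 63 = -67$)
$\frac{1}{-308 + a} = \frac{1}{-308 - 67} = \frac{1}{-375} = - \frac{1}{375}$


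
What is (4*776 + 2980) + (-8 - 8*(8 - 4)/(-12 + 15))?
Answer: 18196/3 ≈ 6065.3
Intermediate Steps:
(4*776 + 2980) + (-8 - 8*(8 - 4)/(-12 + 15)) = (3104 + 2980) + (-8 - 32/3) = 6084 + (-8 - 32/3) = 6084 - 56/3 = 18196/3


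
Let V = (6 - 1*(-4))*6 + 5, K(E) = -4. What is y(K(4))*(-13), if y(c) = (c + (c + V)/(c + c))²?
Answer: -112437/64 ≈ -1756.8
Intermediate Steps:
V = 65 (V = (6 + 4)*6 + 5 = 10*6 + 5 = 60 + 5 = 65)
y(c) = (c + (65 + c)/(2*c))² (y(c) = (c + (c + 65)/(c + c))² = (c + (65 + c)/((2*c)))² = (c + (65 + c)*(1/(2*c)))² = (c + (65 + c)/(2*c))²)
y(K(4))*(-13) = ((¼)*(65 - 4 + 2*(-4)²)²/(-4)²)*(-13) = ((¼)*(1/16)*(65 - 4 + 2*16)²)*(-13) = ((¼)*(1/16)*(65 - 4 + 32)²)*(-13) = ((¼)*(1/16)*93²)*(-13) = ((¼)*(1/16)*8649)*(-13) = (8649/64)*(-13) = -112437/64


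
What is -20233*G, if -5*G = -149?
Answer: -3014717/5 ≈ -6.0294e+5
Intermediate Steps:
G = 149/5 (G = -1/5*(-149) = 149/5 ≈ 29.800)
-20233*G = -20233*149/5 = -3014717/5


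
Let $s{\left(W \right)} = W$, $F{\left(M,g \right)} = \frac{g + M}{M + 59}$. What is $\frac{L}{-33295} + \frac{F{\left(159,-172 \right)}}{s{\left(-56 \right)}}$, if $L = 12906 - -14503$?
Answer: $- \frac{334176237}{406465360} \approx -0.82215$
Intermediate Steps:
$F{\left(M,g \right)} = \frac{M + g}{59 + M}$
$L = 27409$ ($L = 12906 + 14503 = 27409$)
$\frac{L}{-33295} + \frac{F{\left(159,-172 \right)}}{s{\left(-56 \right)}} = \frac{27409}{-33295} + \frac{\frac{1}{59 + 159} \left(159 - 172\right)}{-56} = 27409 \left(- \frac{1}{33295}\right) + \frac{1}{218} \left(-13\right) \left(- \frac{1}{56}\right) = - \frac{27409}{33295} + \frac{1}{218} \left(-13\right) \left(- \frac{1}{56}\right) = - \frac{27409}{33295} - - \frac{13}{12208} = - \frac{27409}{33295} + \frac{13}{12208} = - \frac{334176237}{406465360}$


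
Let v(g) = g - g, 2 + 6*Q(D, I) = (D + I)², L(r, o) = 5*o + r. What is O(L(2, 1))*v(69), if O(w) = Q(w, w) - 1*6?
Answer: 0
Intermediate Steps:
L(r, o) = r + 5*o
Q(D, I) = -⅓ + (D + I)²/6
v(g) = 0
O(w) = -19/3 + 2*w²/3 (O(w) = (-⅓ + (w + w)²/6) - 1*6 = (-⅓ + (2*w)²/6) - 6 = (-⅓ + (4*w²)/6) - 6 = (-⅓ + 2*w²/3) - 6 = -19/3 + 2*w²/3)
O(L(2, 1))*v(69) = (-19/3 + 2*(2 + 5*1)²/3)*0 = (-19/3 + 2*(2 + 5)²/3)*0 = (-19/3 + (⅔)*7²)*0 = (-19/3 + (⅔)*49)*0 = (-19/3 + 98/3)*0 = (79/3)*0 = 0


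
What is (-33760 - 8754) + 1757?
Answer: -40757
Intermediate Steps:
(-33760 - 8754) + 1757 = -42514 + 1757 = -40757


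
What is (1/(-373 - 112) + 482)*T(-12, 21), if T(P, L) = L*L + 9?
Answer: 21039210/97 ≈ 2.1690e+5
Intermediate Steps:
T(P, L) = 9 + L**2 (T(P, L) = L**2 + 9 = 9 + L**2)
(1/(-373 - 112) + 482)*T(-12, 21) = (1/(-373 - 112) + 482)*(9 + 21**2) = (1/(-485) + 482)*(9 + 441) = (-1/485 + 482)*450 = (233769/485)*450 = 21039210/97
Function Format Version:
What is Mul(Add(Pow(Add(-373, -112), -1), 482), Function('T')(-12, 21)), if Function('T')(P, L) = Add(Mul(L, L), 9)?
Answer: Rational(21039210, 97) ≈ 2.1690e+5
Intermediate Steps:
Function('T')(P, L) = Add(9, Pow(L, 2)) (Function('T')(P, L) = Add(Pow(L, 2), 9) = Add(9, Pow(L, 2)))
Mul(Add(Pow(Add(-373, -112), -1), 482), Function('T')(-12, 21)) = Mul(Add(Pow(Add(-373, -112), -1), 482), Add(9, Pow(21, 2))) = Mul(Add(Pow(-485, -1), 482), Add(9, 441)) = Mul(Add(Rational(-1, 485), 482), 450) = Mul(Rational(233769, 485), 450) = Rational(21039210, 97)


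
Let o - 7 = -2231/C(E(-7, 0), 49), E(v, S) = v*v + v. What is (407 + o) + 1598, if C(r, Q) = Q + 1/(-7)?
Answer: 672487/342 ≈ 1966.3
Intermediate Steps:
E(v, S) = v + v**2 (E(v, S) = v**2 + v = v + v**2)
C(r, Q) = -1/7 + Q (C(r, Q) = Q - 1/7 = -1/7 + Q)
o = -13223/342 (o = 7 - 2231/(-1/7 + 49) = 7 - 2231/342/7 = 7 - 2231*7/342 = 7 - 15617/342 = -13223/342 ≈ -38.664)
(407 + o) + 1598 = (407 - 13223/342) + 1598 = 125971/342 + 1598 = 672487/342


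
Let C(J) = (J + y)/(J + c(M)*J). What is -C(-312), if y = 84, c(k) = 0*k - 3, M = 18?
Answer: 19/52 ≈ 0.36538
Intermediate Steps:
c(k) = -3 (c(k) = 0 - 3 = -3)
C(J) = -(84 + J)/(2*J) (C(J) = (J + 84)/(J - 3*J) = (84 + J)/((-2*J)) = (84 + J)*(-1/(2*J)) = -(84 + J)/(2*J))
-C(-312) = -(-84 - 1*(-312))/(2*(-312)) = -(-1)*(-84 + 312)/(2*312) = -(-1)*228/(2*312) = -1*(-19/52) = 19/52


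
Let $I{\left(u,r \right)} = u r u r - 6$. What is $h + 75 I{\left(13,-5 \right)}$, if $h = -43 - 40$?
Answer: $316342$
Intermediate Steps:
$I{\left(u,r \right)} = -6 + r^{2} u^{2}$ ($I{\left(u,r \right)} = r u u r - 6 = r u^{2} r - 6 = r^{2} u^{2} - 6 = -6 + r^{2} u^{2}$)
$h = -83$ ($h = -43 - 40 = -83$)
$h + 75 I{\left(13,-5 \right)} = -83 + 75 \left(-6 + \left(-5\right)^{2} \cdot 13^{2}\right) = -83 + 75 \left(-6 + 25 \cdot 169\right) = -83 + 75 \left(-6 + 4225\right) = -83 + 75 \cdot 4219 = -83 + 316425 = 316342$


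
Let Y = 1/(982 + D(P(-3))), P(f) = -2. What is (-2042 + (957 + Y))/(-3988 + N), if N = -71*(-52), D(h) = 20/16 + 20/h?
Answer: 4223901/1152328 ≈ 3.6655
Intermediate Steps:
D(h) = 5/4 + 20/h (D(h) = 20*(1/16) + 20/h = 5/4 + 20/h)
N = 3692
Y = 4/3893 (Y = 1/(982 + (5/4 + 20/(-2))) = 1/(982 + (5/4 + 20*(-½))) = 1/(982 + (5/4 - 10)) = 1/(982 - 35/4) = 1/(3893/4) = 4/3893 ≈ 0.0010275)
(-2042 + (957 + Y))/(-3988 + N) = (-2042 + (957 + 4/3893))/(-3988 + 3692) = (-2042 + 3725605/3893)/(-296) = -4223901/3893*(-1/296) = 4223901/1152328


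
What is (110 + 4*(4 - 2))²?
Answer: 13924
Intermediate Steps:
(110 + 4*(4 - 2))² = (110 + 4*2)² = (110 + 8)² = 118² = 13924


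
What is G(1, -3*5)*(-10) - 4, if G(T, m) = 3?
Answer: -34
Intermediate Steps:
G(1, -3*5)*(-10) - 4 = 3*(-10) - 4 = -30 - 4 = -34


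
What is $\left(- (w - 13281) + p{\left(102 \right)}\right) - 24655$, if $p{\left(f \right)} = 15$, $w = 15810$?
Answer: $-27169$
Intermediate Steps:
$\left(- (w - 13281) + p{\left(102 \right)}\right) - 24655 = \left(- (15810 - 13281) + 15\right) - 24655 = \left(\left(-1\right) 2529 + 15\right) - 24655 = \left(-2529 + 15\right) - 24655 = -2514 - 24655 = -27169$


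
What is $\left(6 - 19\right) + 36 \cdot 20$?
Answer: $707$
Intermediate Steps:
$\left(6 - 19\right) + 36 \cdot 20 = \left(6 - 19\right) + 720 = -13 + 720 = 707$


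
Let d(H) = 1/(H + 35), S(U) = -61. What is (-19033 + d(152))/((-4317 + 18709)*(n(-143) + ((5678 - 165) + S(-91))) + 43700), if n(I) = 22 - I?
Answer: -593195/2520871078 ≈ -0.00023531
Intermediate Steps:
d(H) = 1/(35 + H)
(-19033 + d(152))/((-4317 + 18709)*(n(-143) + ((5678 - 165) + S(-91))) + 43700) = (-19033 + 1/(35 + 152))/((-4317 + 18709)*((22 - 1*(-143)) + ((5678 - 165) - 61)) + 43700) = (-19033 + 1/187)/(14392*((22 + 143) + (5513 - 61)) + 43700) = (-19033 + 1/187)/(14392*(165 + 5452) + 43700) = -3559170/(187*(14392*5617 + 43700)) = -3559170/(187*(80839864 + 43700)) = -3559170/187/80883564 = -3559170/187*1/80883564 = -593195/2520871078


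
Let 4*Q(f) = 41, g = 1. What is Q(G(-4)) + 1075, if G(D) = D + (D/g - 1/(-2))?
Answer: 4341/4 ≈ 1085.3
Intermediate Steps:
G(D) = ½ + 2*D (G(D) = D + (D/1 - 1/(-2)) = D + (D*1 - 1*(-½)) = D + (D + ½) = D + (½ + D) = ½ + 2*D)
Q(f) = 41/4 (Q(f) = (¼)*41 = 41/4)
Q(G(-4)) + 1075 = 41/4 + 1075 = 4341/4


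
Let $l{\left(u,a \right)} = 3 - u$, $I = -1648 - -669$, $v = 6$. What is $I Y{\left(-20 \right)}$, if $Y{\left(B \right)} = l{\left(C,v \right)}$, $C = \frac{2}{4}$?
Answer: $- \frac{4895}{2} \approx -2447.5$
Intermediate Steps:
$C = \frac{1}{2}$ ($C = 2 \cdot \frac{1}{4} = \frac{1}{2} \approx 0.5$)
$I = -979$ ($I = -1648 + 669 = -979$)
$Y{\left(B \right)} = \frac{5}{2}$ ($Y{\left(B \right)} = 3 - \frac{1}{2} = \frac{5}{2}$)
$I Y{\left(-20 \right)} = \left(-979\right) \frac{5}{2} = - \frac{4895}{2}$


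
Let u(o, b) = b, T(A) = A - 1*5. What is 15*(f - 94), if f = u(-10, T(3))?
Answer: -1440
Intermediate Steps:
T(A) = -5 + A (T(A) = A - 5 = -5 + A)
f = -2 (f = -5 + 3 = -2)
15*(f - 94) = 15*(-2 - 94) = 15*(-96) = -1440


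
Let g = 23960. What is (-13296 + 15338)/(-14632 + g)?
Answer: 1021/4664 ≈ 0.21891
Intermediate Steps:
(-13296 + 15338)/(-14632 + g) = (-13296 + 15338)/(-14632 + 23960) = 2042/9328 = 2042*(1/9328) = 1021/4664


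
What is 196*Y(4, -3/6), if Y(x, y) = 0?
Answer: 0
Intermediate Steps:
196*Y(4, -3/6) = 196*0 = 0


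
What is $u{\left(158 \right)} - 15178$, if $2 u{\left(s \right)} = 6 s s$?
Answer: $59714$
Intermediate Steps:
$u{\left(s \right)} = 3 s^{2}$ ($u{\left(s \right)} = \frac{6 s s}{2} = \frac{6 s^{2}}{2} = 3 s^{2}$)
$u{\left(158 \right)} - 15178 = 3 \cdot 158^{2} - 15178 = 3 \cdot 24964 - 15178 = 74892 - 15178 = 59714$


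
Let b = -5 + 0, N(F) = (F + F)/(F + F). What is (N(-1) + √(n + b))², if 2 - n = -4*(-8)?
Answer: (1 + I*√35)² ≈ -34.0 + 11.832*I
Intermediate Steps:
N(F) = 1 (N(F) = (2*F)/((2*F)) = (2*F)*(1/(2*F)) = 1)
n = -30 (n = 2 - (-4)*(-8) = 2 - 1*32 = 2 - 32 = -30)
b = -5
(N(-1) + √(n + b))² = (1 + √(-30 - 5))² = (1 + √(-35))² = (1 + I*√35)²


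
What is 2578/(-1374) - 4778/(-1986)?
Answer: 120422/227397 ≈ 0.52957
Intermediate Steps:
2578/(-1374) - 4778/(-1986) = 2578*(-1/1374) - 4778*(-1/1986) = -1289/687 + 2389/993 = 120422/227397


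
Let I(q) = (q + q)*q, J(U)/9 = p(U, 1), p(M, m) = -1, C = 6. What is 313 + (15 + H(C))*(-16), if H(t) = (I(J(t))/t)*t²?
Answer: -15479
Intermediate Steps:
J(U) = -9 (J(U) = 9*(-1) = -9)
I(q) = 2*q² (I(q) = (2*q)*q = 2*q²)
H(t) = 162*t (H(t) = ((2*(-9)²)/t)*t² = ((2*81)/t)*t² = (162/t)*t² = 162*t)
313 + (15 + H(C))*(-16) = 313 + (15 + 162*6)*(-16) = 313 + (15 + 972)*(-16) = 313 + 987*(-16) = 313 - 15792 = -15479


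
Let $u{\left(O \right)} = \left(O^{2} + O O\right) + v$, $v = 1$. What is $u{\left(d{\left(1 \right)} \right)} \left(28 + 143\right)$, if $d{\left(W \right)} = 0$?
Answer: $171$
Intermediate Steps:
$u{\left(O \right)} = 1 + 2 O^{2}$ ($u{\left(O \right)} = \left(O^{2} + O O\right) + 1 = \left(O^{2} + O^{2}\right) + 1 = 2 O^{2} + 1 = 1 + 2 O^{2}$)
$u{\left(d{\left(1 \right)} \right)} \left(28 + 143\right) = \left(1 + 2 \cdot 0^{2}\right) \left(28 + 143\right) = \left(1 + 2 \cdot 0\right) 171 = \left(1 + 0\right) 171 = 1 \cdot 171 = 171$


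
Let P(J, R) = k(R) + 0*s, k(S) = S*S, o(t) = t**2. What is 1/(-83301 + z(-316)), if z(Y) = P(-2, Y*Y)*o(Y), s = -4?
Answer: 1/995686217730715 ≈ 1.0043e-15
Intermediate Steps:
k(S) = S**2
P(J, R) = R**2 (P(J, R) = R**2 + 0*(-4) = R**2 + 0 = R**2)
z(Y) = Y**6 (z(Y) = (Y*Y)**2*Y**2 = (Y**2)**2*Y**2 = Y**4*Y**2 = Y**6)
1/(-83301 + z(-316)) = 1/(-83301 + (-316)**6) = 1/(-83301 + 995686217814016) = 1/995686217730715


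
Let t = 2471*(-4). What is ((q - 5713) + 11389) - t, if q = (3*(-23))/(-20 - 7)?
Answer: 140063/9 ≈ 15563.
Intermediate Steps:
t = -9884
q = 23/9 (q = -69/(-27) = -69*(-1/27) = 23/9 ≈ 2.5556)
((q - 5713) + 11389) - t = ((23/9 - 5713) + 11389) - 1*(-9884) = (-51394/9 + 11389) + 9884 = 51107/9 + 9884 = 140063/9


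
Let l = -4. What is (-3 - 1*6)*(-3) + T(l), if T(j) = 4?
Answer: 31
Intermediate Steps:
(-3 - 1*6)*(-3) + T(l) = (-3 - 1*6)*(-3) + 4 = (-3 - 6)*(-3) + 4 = -9*(-3) + 4 = 27 + 4 = 31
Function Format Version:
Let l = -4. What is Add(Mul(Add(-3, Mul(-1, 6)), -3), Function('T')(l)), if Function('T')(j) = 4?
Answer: 31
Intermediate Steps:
Add(Mul(Add(-3, Mul(-1, 6)), -3), Function('T')(l)) = Add(Mul(Add(-3, Mul(-1, 6)), -3), 4) = Add(Mul(Add(-3, -6), -3), 4) = Add(Mul(-9, -3), 4) = Add(27, 4) = 31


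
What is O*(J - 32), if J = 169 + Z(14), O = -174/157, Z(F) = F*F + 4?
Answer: -58638/157 ≈ -373.49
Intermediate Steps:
Z(F) = 4 + F² (Z(F) = F² + 4 = 4 + F²)
O = -174/157 (O = -174*1/157 = -174/157 ≈ -1.1083)
J = 369 (J = 169 + (4 + 14²) = 169 + (4 + 196) = 169 + 200 = 369)
O*(J - 32) = -174*(369 - 32)/157 = -174/157*337 = -58638/157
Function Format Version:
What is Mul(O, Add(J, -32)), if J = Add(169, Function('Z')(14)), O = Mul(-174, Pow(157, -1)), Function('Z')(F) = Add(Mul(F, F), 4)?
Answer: Rational(-58638, 157) ≈ -373.49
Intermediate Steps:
Function('Z')(F) = Add(4, Pow(F, 2)) (Function('Z')(F) = Add(Pow(F, 2), 4) = Add(4, Pow(F, 2)))
O = Rational(-174, 157) (O = Mul(-174, Rational(1, 157)) = Rational(-174, 157) ≈ -1.1083)
J = 369 (J = Add(169, Add(4, Pow(14, 2))) = Add(169, Add(4, 196)) = Add(169, 200) = 369)
Mul(O, Add(J, -32)) = Mul(Rational(-174, 157), Add(369, -32)) = Mul(Rational(-174, 157), 337) = Rational(-58638, 157)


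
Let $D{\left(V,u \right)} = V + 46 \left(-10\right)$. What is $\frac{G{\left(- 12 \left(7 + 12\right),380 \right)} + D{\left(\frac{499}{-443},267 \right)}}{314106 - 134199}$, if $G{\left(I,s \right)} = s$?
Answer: $- \frac{35939}{79698801} \approx -0.00045094$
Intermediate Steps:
$D{\left(V,u \right)} = -460 + V$ ($D{\left(V,u \right)} = V - 460 = -460 + V$)
$\frac{G{\left(- 12 \left(7 + 12\right),380 \right)} + D{\left(\frac{499}{-443},267 \right)}}{314106 - 134199} = \frac{380 - \left(460 - \frac{499}{-443}\right)}{314106 - 134199} = \frac{380 + \left(-460 + 499 \left(- \frac{1}{443}\right)\right)}{179907} = \left(380 - \frac{204279}{443}\right) \frac{1}{179907} = \left(- \frac{35939}{443}\right) \frac{1}{179907} = - \frac{35939}{79698801}$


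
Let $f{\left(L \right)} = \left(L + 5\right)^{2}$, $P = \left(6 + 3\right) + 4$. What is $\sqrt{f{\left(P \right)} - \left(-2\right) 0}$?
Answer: $18$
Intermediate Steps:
$P = 13$ ($P = 9 + 4 = 13$)
$f{\left(L \right)} = \left(5 + L\right)^{2}$
$\sqrt{f{\left(P \right)} - \left(-2\right) 0} = \sqrt{\left(5 + 13\right)^{2} - \left(-2\right) 0} = \sqrt{18^{2} - 0} = \sqrt{324 + 0} = \sqrt{324} = 18$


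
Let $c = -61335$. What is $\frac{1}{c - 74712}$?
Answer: $- \frac{1}{136047} \approx -7.3504 \cdot 10^{-6}$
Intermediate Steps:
$\frac{1}{c - 74712} = \frac{1}{-61335 - 74712} = \frac{1}{-136047} = - \frac{1}{136047}$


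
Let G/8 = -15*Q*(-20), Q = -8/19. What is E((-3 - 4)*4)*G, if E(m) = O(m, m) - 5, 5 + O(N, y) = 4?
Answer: 115200/19 ≈ 6063.2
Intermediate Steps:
Q = -8/19 (Q = -8*1/19 = -8/19 ≈ -0.42105)
O(N, y) = -1 (O(N, y) = -5 + 4 = -1)
E(m) = -6 (E(m) = -1 - 5 = -6)
G = -19200/19 (G = 8*(-15*(-8/19)*(-20)) = 8*((120/19)*(-20)) = 8*(-2400/19) = -19200/19 ≈ -1010.5)
E((-3 - 4)*4)*G = -6*(-19200/19) = 115200/19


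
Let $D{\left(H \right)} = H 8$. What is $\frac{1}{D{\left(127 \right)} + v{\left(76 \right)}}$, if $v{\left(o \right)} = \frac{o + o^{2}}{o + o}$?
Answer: $\frac{2}{2109} \approx 0.00094832$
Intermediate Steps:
$v{\left(o \right)} = \frac{o + o^{2}}{2 o}$
$D{\left(H \right)} = 8 H$
$\frac{1}{D{\left(127 \right)} + v{\left(76 \right)}} = \frac{1}{8 \cdot 127 + \left(\frac{1}{2} + \frac{1}{2} \cdot 76\right)} = \frac{1}{1016 + \left(\frac{1}{2} + 38\right)} = \frac{1}{1016 + \frac{77}{2}} = \frac{1}{\frac{2109}{2}} = \frac{2}{2109}$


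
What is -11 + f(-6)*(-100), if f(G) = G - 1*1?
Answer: 689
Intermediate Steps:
f(G) = -1 + G (f(G) = G - 1 = -1 + G)
-11 + f(-6)*(-100) = -11 + (-1 - 6)*(-100) = -11 - 7*(-100) = -11 + 700 = 689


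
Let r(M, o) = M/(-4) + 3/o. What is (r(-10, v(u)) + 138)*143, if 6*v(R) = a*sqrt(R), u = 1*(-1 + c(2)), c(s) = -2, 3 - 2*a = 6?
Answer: 40183/2 + 572*I*sqrt(3) ≈ 20092.0 + 990.73*I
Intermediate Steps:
a = -3/2 (a = 3/2 - 1/2*6 = 3/2 - 3 = -3/2 ≈ -1.5000)
u = -3 (u = 1*(-1 - 2) = 1*(-3) = -3)
v(R) = -sqrt(R)/4 (v(R) = (-3*sqrt(R)/2)/6 = -sqrt(R)/4)
r(M, o) = 3/o - M/4 (r(M, o) = M*(-1/4) + 3/o = -M/4 + 3/o = 3/o - M/4)
(r(-10, v(u)) + 138)*143 = ((3/((-I*sqrt(3)/4)) - 1/4*(-10)) + 138)*143 = ((3/((-I*sqrt(3)/4)) + 5/2) + 138)*143 = ((3*(4*I*sqrt(3)/3) + 5/2) + 138)*143 = ((4*I*sqrt(3) + 5/2) + 138)*143 = ((5/2 + 4*I*sqrt(3)) + 138)*143 = (281/2 + 4*I*sqrt(3))*143 = 40183/2 + 572*I*sqrt(3)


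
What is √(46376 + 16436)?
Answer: 2*√15703 ≈ 250.62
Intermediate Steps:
√(46376 + 16436) = √62812 = 2*√15703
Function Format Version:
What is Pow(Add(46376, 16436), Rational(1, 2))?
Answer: Mul(2, Pow(15703, Rational(1, 2))) ≈ 250.62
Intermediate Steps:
Pow(Add(46376, 16436), Rational(1, 2)) = Pow(62812, Rational(1, 2)) = Mul(2, Pow(15703, Rational(1, 2)))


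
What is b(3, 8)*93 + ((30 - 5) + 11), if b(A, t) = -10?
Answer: -894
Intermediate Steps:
b(3, 8)*93 + ((30 - 5) + 11) = -10*93 + ((30 - 5) + 11) = -930 + (25 + 11) = -930 + 36 = -894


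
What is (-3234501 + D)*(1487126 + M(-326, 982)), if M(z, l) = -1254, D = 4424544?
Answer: 1768251572496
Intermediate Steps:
(-3234501 + D)*(1487126 + M(-326, 982)) = (-3234501 + 4424544)*(1487126 - 1254) = 1190043*1485872 = 1768251572496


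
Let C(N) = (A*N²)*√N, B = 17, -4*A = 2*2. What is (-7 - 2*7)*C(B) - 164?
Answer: -164 + 6069*√17 ≈ 24859.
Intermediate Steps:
A = -1 (A = -2/2 = -¼*4 = -1)
C(N) = -N^(5/2) (C(N) = (-N²)*√N = -N^(5/2))
(-7 - 2*7)*C(B) - 164 = (-7 - 2*7)*(-17^(5/2)) - 164 = (-7 - 14)*(-289*√17) - 164 = -(-6069)*√17 - 164 = 6069*√17 - 164 = -164 + 6069*√17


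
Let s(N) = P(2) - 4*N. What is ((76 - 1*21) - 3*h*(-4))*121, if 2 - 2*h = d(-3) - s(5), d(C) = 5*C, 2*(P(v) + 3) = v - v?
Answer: 2299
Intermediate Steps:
P(v) = -3 (P(v) = -3 + (v - v)/2 = -3 + (½)*0 = -3 + 0 = -3)
s(N) = -3 - 4*N
h = -3 (h = 1 - (5*(-3) - (-3 - 4*5))/2 = 1 - (-15 - (-3 - 20))/2 = 1 - (-15 - 1*(-23))/2 = 1 - (-15 + 23)/2 = 1 - ½*8 = 1 - 4 = -3)
((76 - 1*21) - 3*h*(-4))*121 = ((76 - 1*21) - 3*(-3)*(-4))*121 = ((76 - 21) + 9*(-4))*121 = (55 - 36)*121 = 19*121 = 2299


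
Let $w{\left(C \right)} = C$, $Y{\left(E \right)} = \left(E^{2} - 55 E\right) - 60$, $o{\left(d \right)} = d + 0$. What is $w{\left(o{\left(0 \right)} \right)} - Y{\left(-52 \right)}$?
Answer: $-5504$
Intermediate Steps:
$o{\left(d \right)} = d$
$Y{\left(E \right)} = -60 + E^{2} - 55 E$
$w{\left(o{\left(0 \right)} \right)} - Y{\left(-52 \right)} = 0 - \left(-60 + \left(-52\right)^{2} - -2860\right) = 0 - \left(-60 + 2704 + 2860\right) = 0 - 5504 = -5504$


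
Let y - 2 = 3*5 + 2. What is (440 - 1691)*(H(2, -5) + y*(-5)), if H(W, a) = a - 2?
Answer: 127602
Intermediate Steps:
y = 19 (y = 2 + (3*5 + 2) = 2 + (15 + 2) = 2 + 17 = 19)
H(W, a) = -2 + a
(440 - 1691)*(H(2, -5) + y*(-5)) = (440 - 1691)*((-2 - 5) + 19*(-5)) = -1251*(-7 - 95) = -1251*(-102) = 127602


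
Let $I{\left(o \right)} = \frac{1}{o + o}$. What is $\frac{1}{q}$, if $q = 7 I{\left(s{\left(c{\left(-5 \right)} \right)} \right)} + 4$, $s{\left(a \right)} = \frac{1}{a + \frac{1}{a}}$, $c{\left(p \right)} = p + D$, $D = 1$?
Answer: $- \frac{8}{87} \approx -0.091954$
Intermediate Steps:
$c{\left(p \right)} = 1 + p$ ($c{\left(p \right)} = p + 1 = 1 + p$)
$I{\left(o \right)} = \frac{1}{2 o}$
$q = - \frac{87}{8}$ ($q = 7 \frac{1}{2 \frac{1 - 5}{1 + \left(1 - 5\right)^{2}}} + 4 = 7 \frac{1}{2 \left(- \frac{4}{1 + \left(-4\right)^{2}}\right)} + 4 = 7 \frac{1}{2 \left(- \frac{4}{1 + 16}\right)} + 4 = 7 \frac{1}{2 \left(- \frac{4}{17}\right)} + 4 = 7 \cdot \frac{1}{2} \left(- \frac{17}{4}\right) + 4 = 7 \left(- \frac{17}{8}\right) + 4 = - \frac{119}{8} + 4 = - \frac{87}{8} \approx -10.875$)
$\frac{1}{q} = \frac{1}{- \frac{87}{8}} = - \frac{8}{87}$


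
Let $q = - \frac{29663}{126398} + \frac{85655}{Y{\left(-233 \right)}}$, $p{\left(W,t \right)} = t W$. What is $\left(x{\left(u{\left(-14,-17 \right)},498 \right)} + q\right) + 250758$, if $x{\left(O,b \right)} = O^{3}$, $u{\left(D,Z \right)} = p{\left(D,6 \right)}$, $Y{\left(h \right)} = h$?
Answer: $- \frac{10081394220533}{29450734} \approx -3.4231 \cdot 10^{5}$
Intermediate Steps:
$p{\left(W,t \right)} = W t$
$u{\left(D,Z \right)} = 6 D$ ($u{\left(D,Z \right)} = D 6 = 6 D$)
$q = - \frac{10833532169}{29450734}$ ($q = - \frac{29663}{126398} + \frac{85655}{-233} = \left(-29663\right) \frac{1}{126398} + 85655 \left(- \frac{1}{233}\right) = - \frac{29663}{126398} - \frac{85655}{233} = - \frac{10833532169}{29450734} \approx -367.85$)
$\left(x{\left(u{\left(-14,-17 \right)},498 \right)} + q\right) + 250758 = \left(\left(6 \left(-14\right)\right)^{3} - \frac{10833532169}{29450734}\right) + 250758 = \left(\left(-84\right)^{3} - \frac{10833532169}{29450734}\right) + 250758 = \left(-592704 - \frac{10833532169}{29450734}\right) + 250758 = - \frac{17466401376905}{29450734} + 250758 = - \frac{10081394220533}{29450734}$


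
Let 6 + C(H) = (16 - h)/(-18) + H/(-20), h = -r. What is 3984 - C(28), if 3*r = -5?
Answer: 1077893/270 ≈ 3992.2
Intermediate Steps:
r = -5/3 (r = (⅓)*(-5) = -5/3 ≈ -1.6667)
h = 5/3 (h = -1*(-5/3) = 5/3 ≈ 1.6667)
C(H) = -367/54 - H/20 (C(H) = -6 + ((16 - 1*5/3)/(-18) + H/(-20)) = -6 + ((16 - 5/3)*(-1/18) + H*(-1/20)) = -6 + ((43/3)*(-1/18) - H/20) = -6 + (-43/54 - H/20) = -367/54 - H/20)
3984 - C(28) = 3984 - (-367/54 - 1/20*28) = 3984 - (-367/54 - 7/5) = 3984 - 1*(-2213/270) = 3984 + 2213/270 = 1077893/270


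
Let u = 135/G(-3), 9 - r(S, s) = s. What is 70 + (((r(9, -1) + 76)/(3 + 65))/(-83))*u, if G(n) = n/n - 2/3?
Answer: 180125/2822 ≈ 63.829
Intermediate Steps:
G(n) = ⅓ (G(n) = 1 - 2*⅓ = 1 - ⅔ = ⅓)
r(S, s) = 9 - s
u = 405 (u = 135/(⅓) = 135*3 = 405)
70 + (((r(9, -1) + 76)/(3 + 65))/(-83))*u = 70 + ((((9 - 1*(-1)) + 76)/(3 + 65))/(-83))*405 = 70 + ((((9 + 1) + 76)/68)*(-1/83))*405 = 70 + (((10 + 76)*(1/68))*(-1/83))*405 = 70 + ((86*(1/68))*(-1/83))*405 = 70 + ((43/34)*(-1/83))*405 = 70 - 43/2822*405 = 70 - 17415/2822 = 180125/2822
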